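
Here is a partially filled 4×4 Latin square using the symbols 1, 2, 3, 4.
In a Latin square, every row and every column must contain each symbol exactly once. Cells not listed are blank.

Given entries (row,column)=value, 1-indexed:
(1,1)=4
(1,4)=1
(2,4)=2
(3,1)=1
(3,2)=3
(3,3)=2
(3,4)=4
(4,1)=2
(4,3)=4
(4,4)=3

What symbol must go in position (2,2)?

4

Row 1, column 2: row 1 has {1, 4} and column 2 has {3}, leaving only 2.
Row 1, column 3: row 1 has {1, 2, 4} and column 3 has {2, 4}, leaving only 3.
Row 2, column 1: row 2 has {2} and column 1 has {1, 2, 4}, leaving only 3.
Row 2, column 3: row 2 has {2, 3} and column 3 has {2, 3, 4}, leaving only 1.
Row 2 already has {1, 2, 3} and column 2 already has {2, 3}, so row 2, column 2 must be 4.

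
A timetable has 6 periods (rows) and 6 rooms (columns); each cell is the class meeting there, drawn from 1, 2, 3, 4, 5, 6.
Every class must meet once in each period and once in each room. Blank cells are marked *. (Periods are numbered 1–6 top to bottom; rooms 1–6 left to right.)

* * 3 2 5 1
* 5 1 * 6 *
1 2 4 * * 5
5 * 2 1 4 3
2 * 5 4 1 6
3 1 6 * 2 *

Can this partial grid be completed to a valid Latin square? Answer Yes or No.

Yes

No period or room among the givens repeats a symbol, and propagating forced cells runs into no contradiction.
One valid completion exists (for instance, 6 4 3 2 5 1 / 4 5 1 3 6 2 / 1 2 4 6 3 5 / 5 6 2 1 4 3 / 2 3 5 4 1 6 / 3 1 6 5 2 4).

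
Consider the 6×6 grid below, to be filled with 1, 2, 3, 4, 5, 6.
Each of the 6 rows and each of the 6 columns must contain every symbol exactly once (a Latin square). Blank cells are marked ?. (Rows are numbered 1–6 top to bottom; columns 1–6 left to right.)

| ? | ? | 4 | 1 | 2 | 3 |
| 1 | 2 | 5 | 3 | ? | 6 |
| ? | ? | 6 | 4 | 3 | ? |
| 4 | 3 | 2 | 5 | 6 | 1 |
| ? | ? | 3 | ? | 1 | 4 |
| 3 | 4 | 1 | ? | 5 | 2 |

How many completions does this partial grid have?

2

Row 1, column 1: eliminating its row and column leaves {5, 6}.
Row 1, column 2: eliminating its row and column leaves {5, 6}.
Row 2, column 5: eliminating its row and column leaves {4}.
Row 3, column 1: eliminating its row and column leaves {2, 5}.
Row 3, column 2: eliminating its row and column leaves {1, 5}.
Row 3, column 6: eliminating its row and column leaves {5}.
Row 5, column 1: eliminating its row and column leaves {2, 5, 6}.
Row 5, column 2: eliminating its row and column leaves {5, 6}.
Row 5, column 4: eliminating its row and column leaves {2, 6}.
Row 6, column 4: eliminating its row and column leaves {6}.
Enumerating the assignments across these blanks that avoid any row or column repeat gives 2 completions.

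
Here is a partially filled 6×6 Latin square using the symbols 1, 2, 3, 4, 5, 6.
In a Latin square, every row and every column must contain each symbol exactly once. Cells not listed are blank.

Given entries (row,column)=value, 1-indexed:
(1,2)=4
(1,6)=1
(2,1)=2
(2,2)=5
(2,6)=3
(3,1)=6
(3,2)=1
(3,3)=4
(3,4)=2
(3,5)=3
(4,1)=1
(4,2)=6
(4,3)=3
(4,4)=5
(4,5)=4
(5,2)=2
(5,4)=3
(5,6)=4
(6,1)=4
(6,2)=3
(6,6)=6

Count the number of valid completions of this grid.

Row 1, column 1: eliminating its row and column leaves {3, 5}.
Row 1, column 3: eliminating its row and column leaves {2, 5, 6}.
Row 1, column 4: eliminating its row and column leaves {6}.
Row 1, column 5: eliminating its row and column leaves {2, 5, 6}.
Row 2, column 3: eliminating its row and column leaves {1, 6}.
Row 2, column 4: eliminating its row and column leaves {1, 4, 6}.
Row 2, column 5: eliminating its row and column leaves {1, 6}.
Row 3, column 6: eliminating its row and column leaves {5}.
Row 4, column 6: eliminating its row and column leaves {2}.
Row 5, column 1: eliminating its row and column leaves {5}.
Row 5, column 3: eliminating its row and column leaves {1, 5, 6}.
Row 5, column 5: eliminating its row and column leaves {1, 5, 6}.
Row 6, column 3: eliminating its row and column leaves {1, 2, 5}.
Row 6, column 4: eliminating its row and column leaves {1}.
Row 6, column 5: eliminating its row and column leaves {1, 2, 5}.
Enumerating the assignments across these blanks that avoid any row or column repeat gives 4 completions.

4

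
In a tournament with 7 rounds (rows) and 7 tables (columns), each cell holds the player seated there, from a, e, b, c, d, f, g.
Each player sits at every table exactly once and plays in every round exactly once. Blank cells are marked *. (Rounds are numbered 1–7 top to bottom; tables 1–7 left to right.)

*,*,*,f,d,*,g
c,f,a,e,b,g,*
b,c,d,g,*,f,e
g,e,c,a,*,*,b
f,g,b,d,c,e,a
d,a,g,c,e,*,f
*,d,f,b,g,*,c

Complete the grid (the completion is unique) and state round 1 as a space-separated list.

Round 1, table 2: round 1 has {d, f, g} and table 2 has {a, e, c, d, f, g}, leaving only b.
Round 1, table 3: round 1 has {b, d, f, g} and table 3 has {a, b, c, d, f, g}, leaving only e.
Round 1, table 1: round 1 has {e, b, d, f, g} and table 1 has {b, c, d, f, g}, leaving only a.
Round 1, table 6: round 1 has {a, e, b, d, f, g} and table 6 has {e, f, g}, leaving only c.
So round 1 reads: a b e f d c g.

a b e f d c g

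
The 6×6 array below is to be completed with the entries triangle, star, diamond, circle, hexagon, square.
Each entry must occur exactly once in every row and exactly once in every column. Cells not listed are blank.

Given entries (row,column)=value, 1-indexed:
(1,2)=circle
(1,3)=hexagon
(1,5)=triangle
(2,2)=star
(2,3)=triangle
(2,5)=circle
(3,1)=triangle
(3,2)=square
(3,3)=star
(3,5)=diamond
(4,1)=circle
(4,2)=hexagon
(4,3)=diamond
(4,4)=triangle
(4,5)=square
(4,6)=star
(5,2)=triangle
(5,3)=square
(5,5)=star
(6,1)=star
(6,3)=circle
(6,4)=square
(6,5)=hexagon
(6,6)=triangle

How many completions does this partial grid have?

5

Row 1, column 1: eliminating its row and column leaves {diamond, square}.
Row 1, column 4: eliminating its row and column leaves {star, diamond}.
Row 1, column 6: eliminating its row and column leaves {diamond, square}.
Row 2, column 1: eliminating its row and column leaves {diamond, hexagon, square}.
Row 2, column 4: eliminating its row and column leaves {diamond, hexagon}.
Row 2, column 6: eliminating its row and column leaves {diamond, hexagon, square}.
Row 3, column 4: eliminating its row and column leaves {circle, hexagon}.
Row 3, column 6: eliminating its row and column leaves {circle, hexagon}.
Row 5, column 1: eliminating its row and column leaves {diamond, hexagon}.
Row 5, column 4: eliminating its row and column leaves {diamond, circle, hexagon}.
Row 5, column 6: eliminating its row and column leaves {diamond, circle, hexagon}.
Row 6, column 2: eliminating its row and column leaves {diamond}.
Enumerating the assignments across these blanks that avoid any row or column repeat gives 5 completions.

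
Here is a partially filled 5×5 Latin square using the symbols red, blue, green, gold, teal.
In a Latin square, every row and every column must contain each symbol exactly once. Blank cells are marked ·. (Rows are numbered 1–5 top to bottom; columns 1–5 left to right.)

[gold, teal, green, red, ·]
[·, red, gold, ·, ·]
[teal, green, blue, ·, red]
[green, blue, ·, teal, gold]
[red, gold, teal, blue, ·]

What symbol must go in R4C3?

red

Row 4 already has {blue, green, gold, teal} and column 3 already has {blue, green, gold, teal}, so row 4, column 3 must be red.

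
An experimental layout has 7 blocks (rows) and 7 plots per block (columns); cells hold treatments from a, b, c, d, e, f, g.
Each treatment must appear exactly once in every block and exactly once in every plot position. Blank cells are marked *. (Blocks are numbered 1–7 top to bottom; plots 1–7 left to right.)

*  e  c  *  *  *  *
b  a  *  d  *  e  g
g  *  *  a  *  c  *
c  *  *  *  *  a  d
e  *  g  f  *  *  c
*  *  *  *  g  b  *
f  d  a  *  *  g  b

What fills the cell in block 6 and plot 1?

Block 2, plot 3: block 2 has {a, b, d, e, g} and plot 3 has {a, c, g}, leaving only f.
Block 2, plot 5: block 2 has {a, b, d, e, f, g} and plot 5 has {g}, leaving only c.
Block 5, plot 2: block 5 has {c, e, f, g} and plot 2 has {a, d, e}, leaving only b.
Block 3, plot 2: block 3 has {a, c, g} and plot 2 has {a, b, d, e}, leaving only f.
Block 3, plot 7: block 3 has {a, c, f, g} and plot 7 has {b, c, d, g}, leaving only e.
Block 4, plot 2: block 4 has {a, c, d} and plot 2 has {a, b, d, e, f}, leaving only g.
Block 5, plot 6: block 5 has {b, c, e, f, g} and plot 6 has {a, b, c, e, g}, leaving only d.
Block 1, plot 6: block 1 has {c, e} and plot 6 has {a, b, c, d, e, g}, leaving only f.
Block 1, plot 7: block 1 has {c, e, f} and plot 7 has {b, c, d, e, g}, leaving only a.
Block 1, plot 1: block 1 has {a, c, e, f} and plot 1 has {b, c, e, f, g}, leaving only d.
Block 6 already has {b, g} and plot 1 already has {b, c, d, e, f, g}, so block 6, plot 1 must be a.

a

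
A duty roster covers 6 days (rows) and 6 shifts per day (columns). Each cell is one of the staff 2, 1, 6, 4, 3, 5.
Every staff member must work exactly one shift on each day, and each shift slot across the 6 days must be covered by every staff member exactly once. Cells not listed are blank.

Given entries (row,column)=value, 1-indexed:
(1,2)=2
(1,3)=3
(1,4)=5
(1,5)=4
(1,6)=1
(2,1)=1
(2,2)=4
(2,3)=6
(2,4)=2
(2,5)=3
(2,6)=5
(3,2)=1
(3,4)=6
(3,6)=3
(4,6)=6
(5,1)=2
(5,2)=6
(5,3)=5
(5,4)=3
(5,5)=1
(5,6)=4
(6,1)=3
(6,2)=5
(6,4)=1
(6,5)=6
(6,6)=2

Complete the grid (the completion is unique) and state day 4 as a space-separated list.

5 3 1 4 2 6

Day 4, shift 2: day 4 has {6} and shift 2 has {2, 1, 6, 4, 5}, leaving only 3.
Day 4, shift 4: day 4 has {6, 3} and shift 4 has {2, 1, 6, 3, 5}, leaving only 4.
Day 4, shift 1: day 4 has {6, 4, 3} and shift 1 has {2, 1, 3}, leaving only 5.
Day 4, shift 5: day 4 has {6, 4, 3, 5} and shift 5 has {1, 6, 4, 3}, leaving only 2.
Day 4, shift 3: day 4 has {2, 6, 4, 3, 5} and shift 3 has {6, 3, 5}, leaving only 1.
So day 4 reads: 5 3 1 4 2 6.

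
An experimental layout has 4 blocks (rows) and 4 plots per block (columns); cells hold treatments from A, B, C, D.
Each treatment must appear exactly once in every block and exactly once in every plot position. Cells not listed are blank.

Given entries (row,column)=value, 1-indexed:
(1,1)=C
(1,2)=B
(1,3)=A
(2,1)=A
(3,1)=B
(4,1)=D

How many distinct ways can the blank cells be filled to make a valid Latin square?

4

Block 1, plot 4: eliminating its block and plot leaves {D}.
Block 2, plot 2: eliminating its block and plot leaves {C, D}.
Block 2, plot 3: eliminating its block and plot leaves {B, C, D}.
Block 2, plot 4: eliminating its block and plot leaves {B, C, D}.
Block 3, plot 2: eliminating its block and plot leaves {A, C, D}.
Block 3, plot 3: eliminating its block and plot leaves {C, D}.
Block 3, plot 4: eliminating its block and plot leaves {A, C, D}.
Block 4, plot 2: eliminating its block and plot leaves {A, C}.
Block 4, plot 3: eliminating its block and plot leaves {B, C}.
Block 4, plot 4: eliminating its block and plot leaves {A, B, C}.
Enumerating the assignments across these blanks that avoid any block or plot repeat gives 4 completions.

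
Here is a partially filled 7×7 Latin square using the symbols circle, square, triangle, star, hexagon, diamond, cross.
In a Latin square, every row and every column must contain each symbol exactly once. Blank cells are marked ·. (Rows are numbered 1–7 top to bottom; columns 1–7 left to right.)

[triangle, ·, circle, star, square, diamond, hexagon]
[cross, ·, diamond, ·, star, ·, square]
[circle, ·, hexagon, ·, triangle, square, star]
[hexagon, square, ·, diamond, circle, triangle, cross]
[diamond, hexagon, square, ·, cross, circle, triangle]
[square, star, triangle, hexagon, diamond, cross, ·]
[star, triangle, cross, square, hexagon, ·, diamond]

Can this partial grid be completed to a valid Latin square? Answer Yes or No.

Row 5, column 4: row 5 together with column 4 already contain {circle, square, triangle, star, hexagon, diamond, cross} — every symbol — so nothing can go there. The grid has no valid completion.

No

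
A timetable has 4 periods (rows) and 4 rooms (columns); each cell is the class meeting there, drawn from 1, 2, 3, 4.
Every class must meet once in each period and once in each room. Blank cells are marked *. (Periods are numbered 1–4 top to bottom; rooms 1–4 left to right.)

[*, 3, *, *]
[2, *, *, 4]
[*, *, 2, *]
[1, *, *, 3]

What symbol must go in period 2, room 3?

3

Period 1, room 1: period 1 has {3} and room 1 has {1, 2}, leaving only 4.
Period 1, room 3: period 1 has {3, 4} and room 3 has {2}, leaving only 1.
Period 2 already has {2, 4} and room 3 already has {1, 2}, so period 2, room 3 must be 3.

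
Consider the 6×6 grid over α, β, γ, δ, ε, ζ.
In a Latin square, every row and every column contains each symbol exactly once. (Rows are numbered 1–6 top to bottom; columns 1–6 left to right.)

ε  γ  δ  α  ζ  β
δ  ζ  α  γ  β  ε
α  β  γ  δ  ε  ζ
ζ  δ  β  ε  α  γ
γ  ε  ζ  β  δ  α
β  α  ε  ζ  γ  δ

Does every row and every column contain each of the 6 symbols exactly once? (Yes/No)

Each row is a permutation of the 6 symbols, and so is each column.

Yes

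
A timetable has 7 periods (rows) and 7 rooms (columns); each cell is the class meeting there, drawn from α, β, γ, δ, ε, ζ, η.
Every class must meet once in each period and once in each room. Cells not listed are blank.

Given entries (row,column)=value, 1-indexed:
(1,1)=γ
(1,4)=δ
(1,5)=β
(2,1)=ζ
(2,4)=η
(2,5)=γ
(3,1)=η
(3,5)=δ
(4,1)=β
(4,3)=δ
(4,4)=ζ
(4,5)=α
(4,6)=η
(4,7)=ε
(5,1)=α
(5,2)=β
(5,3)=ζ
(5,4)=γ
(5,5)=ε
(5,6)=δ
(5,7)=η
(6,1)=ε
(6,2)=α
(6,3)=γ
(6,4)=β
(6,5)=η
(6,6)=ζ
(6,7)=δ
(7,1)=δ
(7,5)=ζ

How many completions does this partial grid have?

Period 1, room 2: eliminating its period and room leaves {ε, ζ, η}.
Period 1, room 3: eliminating its period and room leaves {α, ε, η}.
Period 1, room 6: eliminating its period and room leaves {α, ε}.
Period 1, room 7: eliminating its period and room leaves {α, ζ}.
Period 2, room 2: eliminating its period and room leaves {δ, ε}.
Period 2, room 3: eliminating its period and room leaves {α, β, ε}.
Period 2, room 6: eliminating its period and room leaves {α, β, ε}.
Period 2, room 7: eliminating its period and room leaves {α, β}.
Period 3, room 2: eliminating its period and room leaves {γ, ε, ζ}.
Period 3, room 3: eliminating its period and room leaves {α, β, ε}.
Period 3, room 4: eliminating its period and room leaves {α, ε}.
Period 3, room 6: eliminating its period and room leaves {α, β, γ, ε}.
Period 3, room 7: eliminating its period and room leaves {α, β, γ, ζ}.
Period 4, room 2: eliminating its period and room leaves {γ}.
Period 7, room 2: eliminating its period and room leaves {γ, ε, η}.
Period 7, room 3: eliminating its period and room leaves {α, β, ε, η}.
Period 7, room 4: eliminating its period and room leaves {α, ε}.
Period 7, room 6: eliminating its period and room leaves {α, β, γ, ε}.
Period 7, room 7: eliminating its period and room leaves {α, β, γ}.
Enumerating the assignments across these blanks that avoid any period or room repeat gives 14 completions.

14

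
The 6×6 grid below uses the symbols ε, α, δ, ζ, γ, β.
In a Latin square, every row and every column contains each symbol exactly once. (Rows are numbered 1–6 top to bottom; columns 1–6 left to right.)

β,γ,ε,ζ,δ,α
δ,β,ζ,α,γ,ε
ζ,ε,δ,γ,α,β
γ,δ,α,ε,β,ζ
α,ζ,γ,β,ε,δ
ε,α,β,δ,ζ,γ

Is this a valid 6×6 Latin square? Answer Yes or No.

Yes

Each row is a permutation of the 6 symbols, and so is each column.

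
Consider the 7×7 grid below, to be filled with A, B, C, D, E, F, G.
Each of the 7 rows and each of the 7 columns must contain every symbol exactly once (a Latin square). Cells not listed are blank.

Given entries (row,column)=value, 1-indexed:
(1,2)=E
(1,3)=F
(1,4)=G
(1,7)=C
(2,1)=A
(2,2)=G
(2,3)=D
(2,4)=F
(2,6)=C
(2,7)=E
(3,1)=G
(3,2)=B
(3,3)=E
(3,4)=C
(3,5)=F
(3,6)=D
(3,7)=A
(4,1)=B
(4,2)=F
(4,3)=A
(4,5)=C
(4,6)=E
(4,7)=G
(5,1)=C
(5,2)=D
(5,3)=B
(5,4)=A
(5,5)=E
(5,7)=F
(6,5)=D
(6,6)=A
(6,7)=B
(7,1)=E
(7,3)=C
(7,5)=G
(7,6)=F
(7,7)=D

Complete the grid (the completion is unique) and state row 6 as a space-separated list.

Row 6, column 1: row 6 has {A, B, D} and column 1 has {A, B, C, E, G}, leaving only F.
Row 6, column 2: row 6 has {A, B, D, F} and column 2 has {B, D, E, F, G}, leaving only C.
Row 6, column 3: row 6 has {A, B, C, D, F} and column 3 has {A, B, C, D, E, F}, leaving only G.
Row 6, column 4: row 6 has {A, B, C, D, F, G} and column 4 has {A, C, F, G}, leaving only E.
So row 6 reads: F C G E D A B.

F C G E D A B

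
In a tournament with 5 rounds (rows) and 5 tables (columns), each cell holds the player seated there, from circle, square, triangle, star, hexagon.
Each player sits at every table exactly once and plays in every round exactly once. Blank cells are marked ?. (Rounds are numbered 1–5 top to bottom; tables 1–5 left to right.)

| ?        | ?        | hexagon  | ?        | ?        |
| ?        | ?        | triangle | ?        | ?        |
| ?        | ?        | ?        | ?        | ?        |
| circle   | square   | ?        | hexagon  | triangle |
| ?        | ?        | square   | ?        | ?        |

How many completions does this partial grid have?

56

Round 1, table 1: eliminating its round and table leaves {square, triangle, star}.
Round 1, table 2: eliminating its round and table leaves {circle, triangle, star}.
Round 1, table 4: eliminating its round and table leaves {circle, square, triangle, star}.
Round 1, table 5: eliminating its round and table leaves {circle, square, star}.
Round 2, table 1: eliminating its round and table leaves {square, star, hexagon}.
Round 2, table 2: eliminating its round and table leaves {circle, star, hexagon}.
Round 2, table 4: eliminating its round and table leaves {circle, square, star}.
Round 2, table 5: eliminating its round and table leaves {circle, square, star, hexagon}.
Round 3, table 1: eliminating its round and table leaves {square, triangle, star, hexagon}.
Round 3, table 2: eliminating its round and table leaves {circle, triangle, star, hexagon}.
Round 3, table 3: eliminating its round and table leaves {circle, star}.
Round 3, table 4: eliminating its round and table leaves {circle, square, triangle, star}.
Round 3, table 5: eliminating its round and table leaves {circle, square, star, hexagon}.
Round 4, table 3: eliminating its round and table leaves {star}.
Round 5, table 1: eliminating its round and table leaves {triangle, star, hexagon}.
Round 5, table 2: eliminating its round and table leaves {circle, triangle, star, hexagon}.
Round 5, table 4: eliminating its round and table leaves {circle, triangle, star}.
Round 5, table 5: eliminating its round and table leaves {circle, star, hexagon}.
Enumerating the assignments across these blanks that avoid any round or table repeat gives 56 completions.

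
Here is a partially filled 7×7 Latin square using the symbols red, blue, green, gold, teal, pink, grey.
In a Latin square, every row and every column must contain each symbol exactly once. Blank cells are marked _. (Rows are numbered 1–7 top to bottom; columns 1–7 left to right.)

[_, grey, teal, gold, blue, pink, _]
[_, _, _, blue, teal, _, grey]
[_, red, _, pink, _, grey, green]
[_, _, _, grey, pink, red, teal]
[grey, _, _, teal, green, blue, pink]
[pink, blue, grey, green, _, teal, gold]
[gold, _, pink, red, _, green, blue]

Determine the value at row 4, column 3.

gold

Row 1, column 7: row 1 has {blue, gold, teal, pink, grey} and column 7 has {blue, green, gold, teal, pink, grey}, leaving only red.
Row 1, column 1: row 1 has {red, blue, gold, teal, pink, grey} and column 1 has {gold, pink, grey}, leaving only green.
Row 2, column 1: row 2 has {blue, teal, grey} and column 1 has {green, gold, pink, grey}, leaving only red.
Row 2, column 6: row 2 has {red, blue, teal, grey} and column 6 has {red, blue, green, teal, pink, grey}, leaving only gold.
Row 2, column 3: row 2 has {red, blue, gold, teal, grey} and column 3 has {teal, pink, grey}, leaving only green.
Row 2, column 2: row 2 has {red, blue, green, gold, teal, grey} and column 2 has {red, blue, grey}, leaving only pink.
Row 3, column 5: row 3 has {red, green, pink, grey} and column 5 has {blue, green, teal, pink}, leaving only gold.
Row 3, column 3: row 3 has {red, green, gold, pink, grey} and column 3 has {green, teal, pink, grey}, leaving only blue.
Row 4 already has {red, teal, pink, grey} and column 3 already has {blue, green, teal, pink, grey}, so row 4, column 3 must be gold.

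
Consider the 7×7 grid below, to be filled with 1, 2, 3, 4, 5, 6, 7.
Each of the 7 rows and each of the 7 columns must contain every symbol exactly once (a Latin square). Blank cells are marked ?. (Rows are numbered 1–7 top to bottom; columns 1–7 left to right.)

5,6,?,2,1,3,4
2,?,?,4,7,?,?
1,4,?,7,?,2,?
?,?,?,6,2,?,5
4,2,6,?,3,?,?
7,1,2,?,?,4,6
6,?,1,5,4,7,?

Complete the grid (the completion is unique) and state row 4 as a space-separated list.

Row 4, column 1: row 4 has {2, 5, 6} and column 1 has {1, 2, 4, 5, 6, 7}, leaving only 3.
Row 4, column 2: row 4 has {2, 3, 5, 6} and column 2 has {1, 2, 4, 6}, leaving only 7.
Row 4, column 3: row 4 has {2, 3, 5, 6, 7} and column 3 has {1, 2, 6}, leaving only 4.
Row 4, column 6: row 4 has {2, 3, 4, 5, 6, 7} and column 6 has {2, 3, 4, 7}, leaving only 1.
So row 4 reads: 3 7 4 6 2 1 5.

3 7 4 6 2 1 5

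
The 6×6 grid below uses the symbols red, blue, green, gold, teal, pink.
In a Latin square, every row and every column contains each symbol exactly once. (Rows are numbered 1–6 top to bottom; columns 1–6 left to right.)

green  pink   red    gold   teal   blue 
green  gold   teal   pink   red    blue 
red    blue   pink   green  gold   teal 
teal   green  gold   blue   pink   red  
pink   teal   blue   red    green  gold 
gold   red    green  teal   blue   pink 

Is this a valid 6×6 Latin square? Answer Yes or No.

No

Every row is a permutation, but column 6 contains blue twice (at rows 1 and 2).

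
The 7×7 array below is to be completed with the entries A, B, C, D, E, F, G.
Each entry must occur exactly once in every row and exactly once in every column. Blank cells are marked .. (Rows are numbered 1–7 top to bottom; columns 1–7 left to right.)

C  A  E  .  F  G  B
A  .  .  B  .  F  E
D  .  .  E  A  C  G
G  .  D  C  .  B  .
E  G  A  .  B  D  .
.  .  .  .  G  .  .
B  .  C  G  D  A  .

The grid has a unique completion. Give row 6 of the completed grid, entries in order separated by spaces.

Row 6, column 1: row 6 has {G} and column 1 has {A, B, C, D, E, G}, leaving only F.
Row 6, column 3: row 6 has {F, G} and column 3 has {A, C, D, E}, leaving only B.
Row 6, column 6: row 6 has {B, F, G} and column 6 has {A, B, C, D, F, G}, leaving only E.
Row 1, column 4: row 1 has {A, B, C, E, F, G} and column 4 has {B, C, E, G}, leaving only D.
Row 6, column 4: row 6 has {B, E, F, G} and column 4 has {B, C, D, E, G}, leaving only A.
Row 2, column 3: row 2 has {A, B, E, F} and column 3 has {A, B, C, D, E}, leaving only G.
Row 2, column 5: row 2 has {A, B, E, F, G} and column 5 has {A, B, D, F, G}, leaving only C.
Row 2, column 2: row 2 has {A, B, C, E, F, G} and column 2 has {A, G}, leaving only D.
Row 6, column 2: row 6 has {A, B, E, F, G} and column 2 has {A, D, G}, leaving only C.
Row 6, column 7: row 6 has {A, B, C, E, F, G} and column 7 has {B, E, G}, leaving only D.
So row 6 reads: F C B A G E D.

F C B A G E D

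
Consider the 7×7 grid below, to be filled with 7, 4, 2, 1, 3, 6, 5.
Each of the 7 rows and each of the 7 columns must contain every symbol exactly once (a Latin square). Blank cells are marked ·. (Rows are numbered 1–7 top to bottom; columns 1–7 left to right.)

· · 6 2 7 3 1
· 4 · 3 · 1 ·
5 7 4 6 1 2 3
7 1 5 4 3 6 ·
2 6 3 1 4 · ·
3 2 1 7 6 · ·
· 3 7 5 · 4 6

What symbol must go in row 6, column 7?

4

Row 1, column 1: row 1 has {7, 2, 1, 3, 6} and column 1 has {7, 2, 3, 5}, leaving only 4.
Row 1, column 2: row 1 has {7, 4, 2, 1, 3, 6} and column 2 has {7, 4, 2, 1, 3, 6}, leaving only 5.
Row 2, column 1: row 2 has {4, 1, 3} and column 1 has {7, 4, 2, 3, 5}, leaving only 6.
Row 2, column 3: row 2 has {4, 1, 3, 6} and column 3 has {7, 4, 1, 3, 6, 5}, leaving only 2.
Row 2, column 5: row 2 has {4, 2, 1, 3, 6} and column 5 has {7, 4, 1, 3, 6}, leaving only 5.
Row 2, column 7: row 2 has {4, 2, 1, 3, 6, 5} and column 7 has {1, 3, 6}, leaving only 7.
Row 4, column 7: row 4 has {7, 4, 1, 3, 6, 5} and column 7 has {7, 1, 3, 6}, leaving only 2.
Row 5, column 7: row 5 has {4, 2, 1, 3, 6} and column 7 has {7, 2, 1, 3, 6}, leaving only 5.
Row 6 already has {7, 2, 1, 3, 6} and column 7 already has {7, 2, 1, 3, 6, 5}, so row 6, column 7 must be 4.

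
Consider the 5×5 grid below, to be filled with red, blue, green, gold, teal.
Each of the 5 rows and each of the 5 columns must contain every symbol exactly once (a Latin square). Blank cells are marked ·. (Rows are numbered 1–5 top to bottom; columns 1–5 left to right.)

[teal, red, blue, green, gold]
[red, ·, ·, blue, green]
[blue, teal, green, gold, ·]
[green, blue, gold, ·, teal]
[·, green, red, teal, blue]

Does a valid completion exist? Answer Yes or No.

No row or column among the givens repeats a symbol, and propagating forced cells runs into no contradiction.
One valid completion exists (for instance, teal red blue green gold / red gold teal blue green / blue teal green gold red / green blue gold red teal / gold green red teal blue).

Yes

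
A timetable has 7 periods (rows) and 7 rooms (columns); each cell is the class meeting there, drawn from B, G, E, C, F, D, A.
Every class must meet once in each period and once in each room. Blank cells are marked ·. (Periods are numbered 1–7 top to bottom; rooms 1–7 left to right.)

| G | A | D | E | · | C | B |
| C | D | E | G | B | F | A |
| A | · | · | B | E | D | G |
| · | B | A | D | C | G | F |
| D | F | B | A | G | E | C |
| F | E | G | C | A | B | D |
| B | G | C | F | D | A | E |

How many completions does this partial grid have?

Period 1, room 5: eliminating its period and room leaves {F}.
Period 3, room 2: eliminating its period and room leaves {C}.
Period 3, room 3: eliminating its period and room leaves {F}.
Period 4, room 1: eliminating its period and room leaves {E}.
Only one assignment across all blanks avoids any period or room repeat, giving 1 completion.

1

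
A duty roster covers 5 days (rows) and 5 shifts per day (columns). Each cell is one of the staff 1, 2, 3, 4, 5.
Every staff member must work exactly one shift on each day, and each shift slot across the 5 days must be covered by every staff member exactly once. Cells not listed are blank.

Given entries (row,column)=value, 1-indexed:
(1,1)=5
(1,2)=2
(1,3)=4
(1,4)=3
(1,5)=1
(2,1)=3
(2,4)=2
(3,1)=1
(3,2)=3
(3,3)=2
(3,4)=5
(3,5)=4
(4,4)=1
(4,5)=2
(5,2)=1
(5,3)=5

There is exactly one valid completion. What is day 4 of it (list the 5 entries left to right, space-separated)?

4 5 3 1 2

Day 4, shift 1: day 4 has {1, 2} and shift 1 has {1, 3, 5}, leaving only 4.
Day 4, shift 2: day 4 has {1, 2, 4} and shift 2 has {1, 2, 3}, leaving only 5.
Day 4, shift 3: day 4 has {1, 2, 4, 5} and shift 3 has {2, 4, 5}, leaving only 3.
So day 4 reads: 4 5 3 1 2.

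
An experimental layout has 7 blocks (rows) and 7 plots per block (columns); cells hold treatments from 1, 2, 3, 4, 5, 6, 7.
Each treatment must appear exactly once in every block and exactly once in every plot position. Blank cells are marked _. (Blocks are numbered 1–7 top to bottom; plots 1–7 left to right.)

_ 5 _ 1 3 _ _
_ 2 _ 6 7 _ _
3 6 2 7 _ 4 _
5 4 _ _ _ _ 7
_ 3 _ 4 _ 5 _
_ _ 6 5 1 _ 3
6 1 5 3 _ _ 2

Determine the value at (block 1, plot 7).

Block 3, plot 5: block 3 has {2, 3, 4, 6, 7} and plot 5 has {1, 3, 7}, leaving only 5.
Block 3, plot 7: block 3 has {2, 3, 4, 5, 6, 7} and plot 7 has {2, 3, 7}, leaving only 1.
Block 4, plot 4: block 4 has {4, 5, 7} and plot 4 has {1, 3, 4, 5, 6, 7}, leaving only 2.
Block 4, plot 5: block 4 has {2, 4, 5, 7} and plot 5 has {1, 3, 5, 7}, leaving only 6.
Block 5, plot 5: block 5 has {3, 4, 5} and plot 5 has {1, 3, 5, 6, 7}, leaving only 2.
Block 5, plot 7: block 5 has {2, 3, 4, 5} and plot 7 has {1, 2, 3, 7}, leaving only 6.
Block 1 already has {1, 3, 5} and plot 7 already has {1, 2, 3, 6, 7}, so block 1, plot 7 must be 4.

4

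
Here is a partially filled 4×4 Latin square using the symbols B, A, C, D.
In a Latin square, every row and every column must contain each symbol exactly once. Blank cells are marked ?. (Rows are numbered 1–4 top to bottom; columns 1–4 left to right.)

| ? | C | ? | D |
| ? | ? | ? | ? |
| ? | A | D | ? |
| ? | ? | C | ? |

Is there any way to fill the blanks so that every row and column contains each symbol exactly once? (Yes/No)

No row or column among the givens repeats a symbol, and propagating forced cells runs into no contradiction.
One valid completion exists (for instance, B C A D / A D B C / C A D B / D B C A).

Yes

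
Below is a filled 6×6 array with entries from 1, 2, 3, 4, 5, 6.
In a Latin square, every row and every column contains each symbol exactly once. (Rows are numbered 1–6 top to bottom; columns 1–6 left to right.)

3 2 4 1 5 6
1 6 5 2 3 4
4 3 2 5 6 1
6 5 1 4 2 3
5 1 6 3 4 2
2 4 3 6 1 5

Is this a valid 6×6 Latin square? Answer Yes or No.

Yes

Each row is a permutation of the 6 symbols, and so is each column.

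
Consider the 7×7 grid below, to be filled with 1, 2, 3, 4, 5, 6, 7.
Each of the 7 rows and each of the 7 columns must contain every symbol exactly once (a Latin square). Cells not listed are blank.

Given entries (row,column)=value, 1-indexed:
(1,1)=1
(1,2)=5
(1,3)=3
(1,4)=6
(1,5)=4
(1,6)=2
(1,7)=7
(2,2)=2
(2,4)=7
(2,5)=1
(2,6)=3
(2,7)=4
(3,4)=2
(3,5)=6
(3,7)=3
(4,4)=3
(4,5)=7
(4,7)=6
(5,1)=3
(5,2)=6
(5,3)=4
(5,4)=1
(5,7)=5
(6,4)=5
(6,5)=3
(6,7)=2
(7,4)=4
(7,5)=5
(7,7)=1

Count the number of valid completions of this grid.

Row 2, column 1: eliminating its row and column leaves {5, 6}.
Row 2, column 3: eliminating its row and column leaves {5, 6}.
Row 3, column 1: eliminating its row and column leaves {4, 5, 7}.
Row 3, column 2: eliminating its row and column leaves {1, 4, 7}.
Row 3, column 3: eliminating its row and column leaves {1, 5, 7}.
Row 3, column 6: eliminating its row and column leaves {1, 4, 5, 7}.
Row 4, column 1: eliminating its row and column leaves {2, 4, 5}.
Row 4, column 2: eliminating its row and column leaves {1, 4}.
Row 4, column 3: eliminating its row and column leaves {1, 2, 5}.
Row 4, column 6: eliminating its row and column leaves {1, 4, 5}.
Row 5, column 5: eliminating its row and column leaves {2}.
Row 5, column 6: eliminating its row and column leaves {7}.
Row 6, column 1: eliminating its row and column leaves {4, 6, 7}.
Row 6, column 2: eliminating its row and column leaves {1, 4, 7}.
Row 6, column 3: eliminating its row and column leaves {1, 6, 7}.
Row 6, column 6: eliminating its row and column leaves {1, 4, 6, 7}.
Row 7, column 1: eliminating its row and column leaves {2, 6, 7}.
Row 7, column 2: eliminating its row and column leaves {3, 7}.
Row 7, column 3: eliminating its row and column leaves {2, 6, 7}.
Row 7, column 6: eliminating its row and column leaves {6, 7}.
Enumerating the assignments across these blanks that avoid any row or column repeat gives 10 completions.

10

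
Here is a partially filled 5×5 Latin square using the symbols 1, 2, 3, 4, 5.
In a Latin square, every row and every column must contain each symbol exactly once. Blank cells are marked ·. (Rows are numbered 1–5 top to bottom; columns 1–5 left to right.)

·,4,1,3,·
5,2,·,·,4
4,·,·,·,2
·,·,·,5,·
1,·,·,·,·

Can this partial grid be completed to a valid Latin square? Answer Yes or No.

No

Row 1, column 1: row 1 has {1, 3, 4} and column 1 has {1, 4, 5}, so it must be 2.
Row 1, column 5: row 1 has {1, 2, 3, 4} and column 5 has {2, 4}, so it must be 5.
Row 2, column 3: row 2 has {2, 4, 5} and column 3 has {1}, so it must be 3.
Row 2, column 4: row 2 has {2, 3, 4, 5} and column 4 has {3, 5}, so it must be 1.
Now row 3, column 4: row 3 together with column 4 already contain {1, 2, 3, 4, 5} — every symbol — so nothing can go there. The grid has no valid completion.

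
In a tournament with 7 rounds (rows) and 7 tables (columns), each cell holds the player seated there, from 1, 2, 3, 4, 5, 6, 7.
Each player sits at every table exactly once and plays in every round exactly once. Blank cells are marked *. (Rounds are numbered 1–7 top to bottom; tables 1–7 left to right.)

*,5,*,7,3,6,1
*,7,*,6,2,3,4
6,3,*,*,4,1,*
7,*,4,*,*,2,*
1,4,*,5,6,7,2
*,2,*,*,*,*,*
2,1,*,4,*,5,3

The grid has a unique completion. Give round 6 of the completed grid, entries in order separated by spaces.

3 2 7 1 5 4 6

Round 6, table 6: round 6 has {2} and table 6 has {1, 2, 3, 5, 6, 7}, leaving only 4.
Round 1, table 1: round 1 has {1, 3, 5, 6, 7} and table 1 has {1, 2, 6, 7}, leaving only 4.
Round 1, table 3: round 1 has {1, 3, 4, 5, 6, 7} and table 3 has {4}, leaving only 2.
Round 2, table 1: round 2 has {2, 3, 4, 6, 7} and table 1 has {1, 2, 4, 6, 7}, leaving only 5.
Round 6, table 1: round 6 has {2, 4} and table 1 has {1, 2, 4, 5, 6, 7}, leaving only 3.
Round 6, table 4: round 6 has {2, 3, 4} and table 4 has {4, 5, 6, 7}, leaving only 1.
Round 2, table 3: round 2 has {2, 3, 4, 5, 6, 7} and table 3 has {2, 4}, leaving only 1.
Round 3, table 4: round 3 has {1, 3, 4, 6} and table 4 has {1, 4, 5, 6, 7}, leaving only 2.
Round 4, table 2: round 4 has {2, 4, 7} and table 2 has {1, 2, 3, 4, 5, 7}, leaving only 6.
Round 4, table 4: round 4 has {2, 4, 6, 7} and table 4 has {1, 2, 4, 5, 6, 7}, leaving only 3.
Round 4, table 7: round 4 has {2, 3, 4, 6, 7} and table 7 has {1, 2, 3, 4}, leaving only 5.
Round 3, table 7: round 3 has {1, 2, 3, 4, 6} and table 7 has {1, 2, 3, 4, 5}, leaving only 7.
Round 6, table 7: round 6 has {1, 2, 3, 4} and table 7 has {1, 2, 3, 4, 5, 7}, leaving only 6.
Round 3, table 3: round 3 has {1, 2, 3, 4, 6, 7} and table 3 has {1, 2, 4}, leaving only 5.
Round 6, table 3: round 6 has {1, 2, 3, 4, 6} and table 3 has {1, 2, 4, 5}, leaving only 7.
Round 6, table 5: round 6 has {1, 2, 3, 4, 6, 7} and table 5 has {2, 3, 4, 6}, leaving only 5.
So round 6 reads: 3 2 7 1 5 4 6.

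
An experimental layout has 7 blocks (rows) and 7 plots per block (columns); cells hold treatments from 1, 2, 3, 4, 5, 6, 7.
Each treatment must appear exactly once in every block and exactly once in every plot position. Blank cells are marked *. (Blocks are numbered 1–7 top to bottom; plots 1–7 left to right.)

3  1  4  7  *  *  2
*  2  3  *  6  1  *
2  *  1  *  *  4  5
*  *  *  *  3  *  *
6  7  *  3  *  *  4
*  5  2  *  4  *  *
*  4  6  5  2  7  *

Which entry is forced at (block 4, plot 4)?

Block 1, plot 5: block 1 has {1, 2, 3, 4, 7} and plot 5 has {2, 3, 4, 6}, leaving only 5.
Block 1, plot 6: block 1 has {1, 2, 3, 4, 5, 7} and plot 6 has {1, 4, 7}, leaving only 6.
Block 2, plot 4: block 2 has {1, 2, 3, 6} and plot 4 has {3, 5, 7}, leaving only 4.
Block 2, plot 7: block 2 has {1, 2, 3, 4, 6} and plot 7 has {2, 4, 5}, leaving only 7.
Block 2, plot 1: block 2 has {1, 2, 3, 4, 6, 7} and plot 1 has {2, 3, 6}, leaving only 5.
Block 3, plot 4: block 3 has {1, 2, 4, 5} and plot 4 has {3, 4, 5, 7}, leaving only 6.
Block 3, plot 2: block 3 has {1, 2, 4, 5, 6} and plot 2 has {1, 2, 4, 5, 7}, leaving only 3.
Block 3, plot 5: block 3 has {1, 2, 3, 4, 5, 6} and plot 5 has {2, 3, 4, 5, 6}, leaving only 7.
Block 4, plot 2: block 4 has {3} and plot 2 has {1, 2, 3, 4, 5, 7}, leaving only 6.
Block 4, plot 7: block 4 has {3, 6} and plot 7 has {2, 4, 5, 7}, leaving only 1.
Block 4 already has {1, 3, 6} and plot 4 already has {3, 4, 5, 6, 7}, so block 4, plot 4 must be 2.

2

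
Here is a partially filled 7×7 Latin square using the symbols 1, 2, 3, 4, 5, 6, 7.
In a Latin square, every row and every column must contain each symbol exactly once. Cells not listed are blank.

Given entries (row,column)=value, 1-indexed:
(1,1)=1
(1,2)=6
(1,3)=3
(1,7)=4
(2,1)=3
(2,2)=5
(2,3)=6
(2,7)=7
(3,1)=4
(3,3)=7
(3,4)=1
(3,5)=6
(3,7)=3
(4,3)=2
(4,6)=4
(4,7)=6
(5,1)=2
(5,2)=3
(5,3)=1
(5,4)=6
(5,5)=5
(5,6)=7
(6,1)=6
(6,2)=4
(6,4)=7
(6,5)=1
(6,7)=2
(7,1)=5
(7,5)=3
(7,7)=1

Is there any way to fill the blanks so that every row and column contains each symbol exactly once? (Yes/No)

No

Row 5, column 7: row 5 together with column 7 already contain {1, 2, 3, 4, 5, 6, 7} — every symbol — so nothing can go there. The grid has no valid completion.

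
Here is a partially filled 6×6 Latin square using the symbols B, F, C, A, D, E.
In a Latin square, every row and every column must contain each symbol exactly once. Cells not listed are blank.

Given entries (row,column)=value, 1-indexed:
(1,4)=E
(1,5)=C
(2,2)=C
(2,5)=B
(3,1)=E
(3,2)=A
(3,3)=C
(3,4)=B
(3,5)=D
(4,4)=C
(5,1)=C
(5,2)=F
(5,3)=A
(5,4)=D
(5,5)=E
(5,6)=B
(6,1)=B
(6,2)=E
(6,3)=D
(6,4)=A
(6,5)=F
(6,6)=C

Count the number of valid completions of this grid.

Row 1, column 1: eliminating its row and column leaves {F, A, D}.
Row 1, column 2: eliminating its row and column leaves {B, D}.
Row 1, column 3: eliminating its row and column leaves {B, F}.
Row 1, column 6: eliminating its row and column leaves {F, A, D}.
Row 2, column 1: eliminating its row and column leaves {F, A, D}.
Row 2, column 3: eliminating its row and column leaves {F, E}.
Row 2, column 4: eliminating its row and column leaves {F}.
Row 2, column 6: eliminating its row and column leaves {F, A, D, E}.
Row 3, column 6: eliminating its row and column leaves {F}.
Row 4, column 1: eliminating its row and column leaves {F, A, D}.
Row 4, column 2: eliminating its row and column leaves {B, D}.
Row 4, column 3: eliminating its row and column leaves {B, F, E}.
Row 4, column 5: eliminating its row and column leaves {A}.
Row 4, column 6: eliminating its row and column leaves {F, A, D, E}.
Enumerating the assignments across these blanks that avoid any row or column repeat gives 3 completions.

3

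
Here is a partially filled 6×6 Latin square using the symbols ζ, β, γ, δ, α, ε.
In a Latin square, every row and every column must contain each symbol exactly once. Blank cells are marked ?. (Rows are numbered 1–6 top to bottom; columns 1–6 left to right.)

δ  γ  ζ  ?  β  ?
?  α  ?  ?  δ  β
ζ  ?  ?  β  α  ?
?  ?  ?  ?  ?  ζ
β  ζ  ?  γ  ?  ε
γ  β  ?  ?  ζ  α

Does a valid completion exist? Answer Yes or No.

Row 1, column 6: row 1 together with column 6 already contain {ζ, β, γ, δ, α, ε} — every symbol — so nothing can go there. The grid has no valid completion.

No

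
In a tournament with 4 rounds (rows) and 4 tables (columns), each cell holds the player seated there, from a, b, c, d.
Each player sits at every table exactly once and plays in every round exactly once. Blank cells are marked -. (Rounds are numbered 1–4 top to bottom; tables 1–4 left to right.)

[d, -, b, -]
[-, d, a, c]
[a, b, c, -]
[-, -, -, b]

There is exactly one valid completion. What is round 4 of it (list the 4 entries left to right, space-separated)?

c a d b

Round 4, table 1: round 4 has {b} and table 1 has {a, d}, leaving only c.
Round 4, table 2: round 4 has {b, c} and table 2 has {b, d}, leaving only a.
Round 4, table 3: round 4 has {a, b, c} and table 3 has {a, b, c}, leaving only d.
So round 4 reads: c a d b.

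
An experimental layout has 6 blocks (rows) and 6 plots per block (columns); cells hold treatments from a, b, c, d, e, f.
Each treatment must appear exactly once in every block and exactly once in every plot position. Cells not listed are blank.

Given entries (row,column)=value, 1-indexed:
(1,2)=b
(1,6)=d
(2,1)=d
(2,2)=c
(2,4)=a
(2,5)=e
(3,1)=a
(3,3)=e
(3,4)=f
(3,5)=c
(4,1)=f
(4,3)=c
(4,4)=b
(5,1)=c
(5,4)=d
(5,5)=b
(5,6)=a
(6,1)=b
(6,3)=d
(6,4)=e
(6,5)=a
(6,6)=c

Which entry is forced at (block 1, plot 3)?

Block 1, plot 1: block 1 has {b, d} and plot 1 has {a, b, c, d, f}, leaving only e.
Block 1, plot 4: block 1 has {b, d, e} and plot 4 has {a, b, d, e, f}, leaving only c.
Block 1, plot 5: block 1 has {b, c, d, e} and plot 5 has {a, b, c, e}, leaving only f.
Block 1 already has {b, c, d, e, f} and plot 3 already has {c, d, e}, so block 1, plot 3 must be a.

a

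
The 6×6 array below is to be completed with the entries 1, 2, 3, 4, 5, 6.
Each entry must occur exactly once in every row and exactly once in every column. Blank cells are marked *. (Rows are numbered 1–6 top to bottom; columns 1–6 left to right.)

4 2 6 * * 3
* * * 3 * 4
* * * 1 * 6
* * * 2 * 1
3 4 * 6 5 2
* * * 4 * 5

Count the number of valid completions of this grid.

Row 1, column 4: eliminating its row and column leaves {5}.
Row 1, column 5: eliminating its row and column leaves {1}.
Row 2, column 1: eliminating its row and column leaves {1, 2, 5, 6}.
Row 2, column 2: eliminating its row and column leaves {1, 5, 6}.
Row 2, column 3: eliminating its row and column leaves {1, 2, 5}.
Row 2, column 5: eliminating its row and column leaves {1, 2, 6}.
Row 3, column 1: eliminating its row and column leaves {2, 5}.
Row 3, column 2: eliminating its row and column leaves {3, 5}.
Row 3, column 3: eliminating its row and column leaves {2, 3, 4, 5}.
Row 3, column 5: eliminating its row and column leaves {2, 3, 4}.
Row 4, column 1: eliminating its row and column leaves {5, 6}.
Row 4, column 2: eliminating its row and column leaves {3, 5, 6}.
Row 4, column 3: eliminating its row and column leaves {3, 4, 5}.
Row 4, column 5: eliminating its row and column leaves {3, 4, 6}.
Row 5, column 3: eliminating its row and column leaves {1}.
Row 6, column 1: eliminating its row and column leaves {1, 2, 6}.
Row 6, column 2: eliminating its row and column leaves {1, 3, 6}.
Row 6, column 3: eliminating its row and column leaves {1, 2, 3}.
Row 6, column 5: eliminating its row and column leaves {1, 2, 3, 6}.
Enumerating the assignments across these blanks that avoid any row or column repeat gives 10 completions.

10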